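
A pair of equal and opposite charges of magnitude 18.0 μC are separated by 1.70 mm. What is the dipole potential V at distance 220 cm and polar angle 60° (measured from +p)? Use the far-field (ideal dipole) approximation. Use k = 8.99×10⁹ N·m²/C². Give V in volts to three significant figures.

Dipole moment p = qd = (1.80×10⁻⁵ C)(0.00170 m) = 3.06×10⁻⁸ C·m.
The dipole potential is V = kp cosθ / r².
V = (8.99×10⁹)(3.06×10⁻⁸)·cos60° / (2.20)² = 28.42 V.

V ≈ 28.4 V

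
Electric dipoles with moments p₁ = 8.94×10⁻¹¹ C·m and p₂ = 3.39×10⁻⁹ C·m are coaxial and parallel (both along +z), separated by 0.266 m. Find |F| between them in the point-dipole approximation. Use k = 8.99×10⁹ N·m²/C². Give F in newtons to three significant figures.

F ≈ 3.27×10⁻⁶ N

On-axis field of dipole 1 at distance r: E = 2kp₁/r³. Force on dipole 2 is F = p₂·dE/dr (gradient along axis).
dE/dr = −6kp₁/r⁴, so |F| = 6kp₁p₂/r⁴ (attractive for aligned moments).
F = 6(8.99×10⁹)(8.94×10⁻¹¹)(3.39×10⁻⁹)/(0.266)⁴ = 3.265×10⁻⁶ N.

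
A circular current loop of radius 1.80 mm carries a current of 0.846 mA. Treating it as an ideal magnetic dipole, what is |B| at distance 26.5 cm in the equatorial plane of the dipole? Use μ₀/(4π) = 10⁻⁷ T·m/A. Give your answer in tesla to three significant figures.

Magnetic moment m = IA = Iπa² = (8.46×10⁻⁴)·π·(0.00180)² = 8.611×10⁻⁹ A·m².
In the equatorial plane B = (μ₀/4π)·m/r³ (half the axial value).
B = (10⁻⁷)·(8.611×10⁻⁹) / (0.265)³ = 4.627×10⁻¹⁴ T.

B ≈ 4.63×10⁻¹⁴ T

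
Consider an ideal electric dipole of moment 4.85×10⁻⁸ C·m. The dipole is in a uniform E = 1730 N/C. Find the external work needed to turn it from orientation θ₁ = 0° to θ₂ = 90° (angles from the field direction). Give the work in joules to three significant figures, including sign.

W_ext = ΔU = U(θ₂) − U(θ₁) = −pE cosθ₂ − (−pE cosθ₁) = pE(cosθ₁ − cosθ₂).
W = (4.85×10⁻⁸)(1730)·(cos0° − cos90°) = (8.390×10⁻⁵)·(+1.0000) = 8.390×10⁻⁵ J.

W ≈ 8.39×10⁻⁵ J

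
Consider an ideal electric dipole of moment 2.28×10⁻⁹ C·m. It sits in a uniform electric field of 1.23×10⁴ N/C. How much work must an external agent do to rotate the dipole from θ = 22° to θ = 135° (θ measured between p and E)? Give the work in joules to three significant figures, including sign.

W ≈ 4.58×10⁻⁵ J

W_ext = ΔU = U(θ₂) − U(θ₁) = −pE cosθ₂ − (−pE cosθ₁) = pE(cosθ₁ − cosθ₂).
W = (2.28×10⁻⁹)(1.23×10⁴)·(cos22° − cos135°) = (2.804×10⁻⁵)·(+1.6343) = 4.583×10⁻⁵ J.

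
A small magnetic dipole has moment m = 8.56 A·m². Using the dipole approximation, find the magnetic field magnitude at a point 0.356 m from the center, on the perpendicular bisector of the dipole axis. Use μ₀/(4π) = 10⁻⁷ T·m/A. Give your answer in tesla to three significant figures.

B ≈ 1.90×10⁻⁵ T

In the equatorial plane B = (μ₀/4π)·m/r³ (half the axial value).
B = (10⁻⁷)·(8.56) / (0.356)³ = 1.897×10⁻⁵ T.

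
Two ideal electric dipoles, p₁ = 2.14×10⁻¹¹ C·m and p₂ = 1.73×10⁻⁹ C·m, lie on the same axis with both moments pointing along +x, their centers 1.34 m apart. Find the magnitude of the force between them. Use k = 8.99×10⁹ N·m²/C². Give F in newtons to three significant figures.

F ≈ 6.19×10⁻¹⁰ N

On-axis field of dipole 1 at distance r: E = 2kp₁/r³. Force on dipole 2 is F = p₂·dE/dr (gradient along axis).
dE/dr = −6kp₁/r⁴, so |F| = 6kp₁p₂/r⁴ (attractive for aligned moments).
F = 6(8.99×10⁹)(2.14×10⁻¹¹)(1.73×10⁻⁹)/(1.34)⁴ = 6.194×10⁻¹⁰ N.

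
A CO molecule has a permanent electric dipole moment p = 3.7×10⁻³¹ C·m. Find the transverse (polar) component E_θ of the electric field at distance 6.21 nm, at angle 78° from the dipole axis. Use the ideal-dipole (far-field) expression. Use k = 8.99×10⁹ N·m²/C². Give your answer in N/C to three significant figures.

E_θ ≈ 1.36×10⁴ N/C

For a dipole, E_θ = (kp sinθ)/r³.
kp/r³ = (8.99×10⁹)(3.70×10⁻³¹)/(6.21×10⁻⁹)³ = 1.389×10⁴ N/C.
E_θ = 1.389×10⁴·sin78° = 1.359×10⁴ N/C.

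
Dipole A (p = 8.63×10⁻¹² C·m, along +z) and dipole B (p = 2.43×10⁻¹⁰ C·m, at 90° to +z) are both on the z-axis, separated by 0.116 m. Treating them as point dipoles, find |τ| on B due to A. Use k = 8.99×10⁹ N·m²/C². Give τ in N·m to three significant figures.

The second dipole sits on the axis of the first, so the field there is axial: E₁ = 2kp₁/r³ along +z.
E₁ = 2(8.99×10⁹)(8.63×10⁻¹²)/(0.116)³ = 99.41 N/C.
Torque on the second dipole: τ = p₂ E₁ sinθ.
τ = (2.43×10⁻¹⁰)(99.41)·sin90° = 2.416×10⁻⁸ N·m.

τ ≈ 2.42×10⁻⁸ N·m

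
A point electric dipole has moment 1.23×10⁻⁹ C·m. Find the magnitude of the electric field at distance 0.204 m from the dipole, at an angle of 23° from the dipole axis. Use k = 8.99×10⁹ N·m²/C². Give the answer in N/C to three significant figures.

E ≈ 2450 N/C

At angle θ the dipole field magnitude is E = (kp/r³)·√(1 + 3cos²θ).
kp/r³ = (8.99×10⁹)(1.23×10⁻⁹) / (0.204)³ = 1302 N/C.
√(1 + 3cos²23°) = √(1 + 3·0.8473) = √3.5420 ≈ 1.8820.
E ≈ 1302 × 1.882 = 2451 N/C.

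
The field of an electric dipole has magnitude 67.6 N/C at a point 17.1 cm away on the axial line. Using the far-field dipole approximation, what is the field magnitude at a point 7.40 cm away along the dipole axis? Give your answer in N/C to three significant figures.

E ≈ 834 N/C

Dipole fields scale as 1/r³ in the far field; the geometry is the same at both points.
E₂ = E₁ · (r₁/r₂)³ = 67.6 · (17.1/7.40)³.
(r₁/r₂)³ = (2.311)³ = 12.34.
E₂ ≈ 834.1 N/C.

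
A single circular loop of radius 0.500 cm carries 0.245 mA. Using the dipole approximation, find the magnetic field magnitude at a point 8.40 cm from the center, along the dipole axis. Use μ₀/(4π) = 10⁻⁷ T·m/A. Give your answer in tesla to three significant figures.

B ≈ 6.49×10⁻¹² T

Magnetic moment m = IA = Iπa² = (2.45×10⁻⁴)·π·(0.00500)² = 1.924×10⁻⁸ A·m².
On axis B = (μ₀/4π)·2m/r³.
B = 2·(10⁻⁷)·(1.924×10⁻⁸) / (0.0840)³ = 6.492×10⁻¹² T.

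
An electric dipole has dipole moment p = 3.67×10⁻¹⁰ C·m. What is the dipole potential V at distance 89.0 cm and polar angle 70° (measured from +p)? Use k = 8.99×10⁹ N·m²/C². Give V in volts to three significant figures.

The dipole potential is V = kp cosθ / r².
V = (8.99×10⁹)(3.67×10⁻¹⁰)·cos70° / (0.890)² = 1.425 V.

V ≈ 1.42 V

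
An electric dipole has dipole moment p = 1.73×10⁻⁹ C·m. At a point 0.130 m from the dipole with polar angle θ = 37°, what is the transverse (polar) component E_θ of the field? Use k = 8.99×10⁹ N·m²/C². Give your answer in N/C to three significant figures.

For a dipole, E_θ = (kp sinθ)/r³.
kp/r³ = (8.99×10⁹)(1.73×10⁻⁹)/(0.130)³ = 7079 N/C.
E_θ = 7079·sin37° = 4260 N/C.

E_θ ≈ 4260 N/C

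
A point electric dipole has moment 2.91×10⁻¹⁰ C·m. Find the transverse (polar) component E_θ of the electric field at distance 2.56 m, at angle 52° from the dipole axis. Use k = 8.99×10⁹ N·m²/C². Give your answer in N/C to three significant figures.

For a dipole, E_θ = (kp sinθ)/r³.
kp/r³ = (8.99×10⁹)(2.91×10⁻¹⁰)/(2.56)³ = 0.1559 N/C.
E_θ = 0.1559·sin52° = 0.1229 N/C.

E_θ ≈ 0.123 N/C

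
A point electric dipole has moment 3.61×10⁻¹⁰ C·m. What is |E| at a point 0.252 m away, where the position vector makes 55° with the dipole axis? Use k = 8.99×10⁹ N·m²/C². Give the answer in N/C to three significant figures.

At angle θ the dipole field magnitude is E = (kp/r³)·√(1 + 3cos²θ).
kp/r³ = (8.99×10⁹)(3.61×10⁻¹⁰) / (0.252)³ = 202.8 N/C.
√(1 + 3cos²55°) = √(1 + 3·0.3290) = √1.9870 ≈ 1.4096.
E ≈ 202.8 × 1.410 = 285.9 N/C.

E ≈ 286 N/C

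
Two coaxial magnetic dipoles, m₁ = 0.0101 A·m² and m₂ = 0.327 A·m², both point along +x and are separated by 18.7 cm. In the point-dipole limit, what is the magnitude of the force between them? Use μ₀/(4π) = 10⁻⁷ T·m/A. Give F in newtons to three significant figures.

On-axis B of dipole 1: B = (μ₀/4π)·2m₁/r³. Force on dipole 2: F = m₂·dB/dr.
dB/dr = −(μ₀/4π)·6m₁/r⁴, so |F| = (μ₀/4π)·6m₁m₂/r⁴.
F = 6(10⁻⁷)(0.0101)(0.327)/(0.187)⁴ = 1.621×10⁻⁶ N.

F ≈ 1.62×10⁻⁶ N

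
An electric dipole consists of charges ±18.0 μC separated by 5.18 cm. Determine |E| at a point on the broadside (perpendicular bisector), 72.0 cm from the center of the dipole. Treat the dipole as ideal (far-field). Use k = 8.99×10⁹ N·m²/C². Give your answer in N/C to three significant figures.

Dipole moment p = qd = (1.80×10⁻⁵ C)(0.0518 m) = 9.324×10⁻⁷ C·m.
On the perpendicular bisector E = kp/r³ (half the axial value at the same distance).
E = (8.99×10⁹)(9.324×10⁻⁷) / (0.720)³ = 2.246×10⁴ N/C.

E ≈ 2.25×10⁴ N/C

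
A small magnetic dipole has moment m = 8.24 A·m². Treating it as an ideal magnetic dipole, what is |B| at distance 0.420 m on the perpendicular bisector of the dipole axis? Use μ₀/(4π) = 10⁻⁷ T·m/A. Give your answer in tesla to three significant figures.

B ≈ 1.11×10⁻⁵ T

In the equatorial plane B = (μ₀/4π)·m/r³ (half the axial value).
B = (10⁻⁷)·(8.24) / (0.420)³ = 1.112×10⁻⁵ T.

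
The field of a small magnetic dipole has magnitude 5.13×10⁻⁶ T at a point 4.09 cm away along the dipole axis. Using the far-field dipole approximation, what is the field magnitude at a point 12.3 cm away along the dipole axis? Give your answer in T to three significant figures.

Dipole fields scale as 1/r³ in the far field; the geometry is the same at both points.
B₂ = B₁ · (r₁/r₂)³ = 5.13×10⁻⁶ · (4.09/12.3)³.
(r₁/r₂)³ = (0.3325)³ = 0.03677.
B₂ ≈ 1.886×10⁻⁷ T.

B ≈ 1.89×10⁻⁷ T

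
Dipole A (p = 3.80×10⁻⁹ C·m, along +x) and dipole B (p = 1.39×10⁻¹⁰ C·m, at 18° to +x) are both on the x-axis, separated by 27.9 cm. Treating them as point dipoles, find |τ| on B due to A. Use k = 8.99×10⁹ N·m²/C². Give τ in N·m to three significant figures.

τ ≈ 1.35×10⁻⁷ N·m

The second dipole sits on the axis of the first, so the field there is axial: E₁ = 2kp₁/r³ along +x.
E₁ = 2(8.99×10⁹)(3.80×10⁻⁹)/(0.279)³ = 3146 N/C.
Torque on the second dipole: τ = p₂ E₁ sinθ.
τ = (1.39×10⁻¹⁰)(3146)·sin18° = 1.351×10⁻⁷ N·m.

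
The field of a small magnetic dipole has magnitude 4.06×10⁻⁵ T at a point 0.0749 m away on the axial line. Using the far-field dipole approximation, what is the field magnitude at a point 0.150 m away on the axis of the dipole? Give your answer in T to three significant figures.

Dipole fields scale as 1/r³ in the far field; the geometry is the same at both points.
B₂ = B₁ · (r₁/r₂)³ = 4.06×10⁻⁵ · (0.0749/0.150)³.
(r₁/r₂)³ = (0.4993)³ = 0.1245.
B₂ ≈ 5.055×10⁻⁶ T.

B ≈ 5.05×10⁻⁶ T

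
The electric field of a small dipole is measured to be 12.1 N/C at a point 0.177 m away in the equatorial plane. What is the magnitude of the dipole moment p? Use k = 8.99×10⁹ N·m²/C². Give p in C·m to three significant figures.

p ≈ 7.46×10⁻¹² C·m

In the equatorial plane E = kp/r³, so p = Er³/(k).
p = (12.1)·(0.177)³ / (8.99×10⁹) = 7.464×10⁻¹² C·m.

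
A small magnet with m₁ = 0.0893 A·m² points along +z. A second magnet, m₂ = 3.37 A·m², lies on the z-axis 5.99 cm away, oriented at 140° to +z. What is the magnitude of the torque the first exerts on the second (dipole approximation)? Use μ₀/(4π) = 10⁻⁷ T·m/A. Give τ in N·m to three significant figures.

Dipole B is on the axis of dipole A, so B₁ there is axial: B₁ = (μ₀/4π)·2m₁/r³ along +z.
B₁ = 2(10⁻⁷)(0.0893)/(0.0599)³ = 8.310×10⁻⁵ T.
τ = m₂ B₁ sinθ.
τ = (3.37)(8.310×10⁻⁵)·sin140° = 1.800×10⁻⁴ N·m.

τ ≈ 1.80×10⁻⁴ N·m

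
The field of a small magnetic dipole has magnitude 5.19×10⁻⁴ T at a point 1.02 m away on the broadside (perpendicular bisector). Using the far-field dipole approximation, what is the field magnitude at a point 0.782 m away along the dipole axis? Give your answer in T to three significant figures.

B ≈ 0.00230 T

Dipole fields scale as 1/r³ in the far field.
The axial field is twice the equatorial field at the same r, so the geometry factor is 2/1.
B₂ = B₁ · (2/1) · (r₁/r₂)³ = 5.19×10⁻⁴ · 2 · (1.02/0.782)³.
(r₁/r₂)³ = (1.304)³ = 2.219.
B₂ ≈ 0.002303 T.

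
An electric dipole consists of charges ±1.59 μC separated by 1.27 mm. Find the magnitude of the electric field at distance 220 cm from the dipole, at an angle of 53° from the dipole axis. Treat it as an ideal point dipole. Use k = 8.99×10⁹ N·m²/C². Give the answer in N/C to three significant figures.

Dipole moment p = qd = (1.59×10⁻⁶ C)(0.00127 m) = 2.019×10⁻⁹ C·m.
At angle θ the dipole field magnitude is E = (kp/r³)·√(1 + 3cos²θ).
kp/r³ = (8.99×10⁹)(2.019×10⁻⁹) / (2.20)³ = 1.705 N/C.
√(1 + 3cos²53°) = √(1 + 3·0.3622) = √2.0865 ≈ 1.4445.
E ≈ 1.705 × 1.444 = 2.462 N/C.

E ≈ 2.46 N/C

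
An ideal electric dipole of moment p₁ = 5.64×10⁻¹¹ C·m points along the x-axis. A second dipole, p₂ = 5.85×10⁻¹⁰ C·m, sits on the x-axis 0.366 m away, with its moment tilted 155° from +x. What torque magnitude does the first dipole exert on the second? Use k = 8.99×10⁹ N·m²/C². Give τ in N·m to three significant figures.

The second dipole sits on the axis of the first, so the field there is axial: E₁ = 2kp₁/r³ along +x.
E₁ = 2(8.99×10⁹)(5.64×10⁻¹¹)/(0.366)³ = 20.68 N/C.
Torque on the second dipole: τ = p₂ E₁ sinθ.
τ = (5.85×10⁻¹⁰)(20.68)·sin155° = 5.114×10⁻⁹ N·m.

τ ≈ 5.11×10⁻⁹ N·m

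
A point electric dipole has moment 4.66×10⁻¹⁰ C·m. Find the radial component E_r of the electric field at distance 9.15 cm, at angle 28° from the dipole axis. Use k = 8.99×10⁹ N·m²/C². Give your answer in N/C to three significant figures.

E_r ≈ 9660 N/C

For a dipole, E_r = (2kp cosθ)/r³.
kp/r³ = (8.99×10⁹)(4.66×10⁻¹⁰)/(0.0915)³ = 5469 N/C.
E_r = 2·5469·cos28° = 9657 N/C.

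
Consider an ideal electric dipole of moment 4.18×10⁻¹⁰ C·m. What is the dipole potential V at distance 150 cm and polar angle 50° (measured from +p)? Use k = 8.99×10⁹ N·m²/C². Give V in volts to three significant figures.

V ≈ 1.07 V

The dipole potential is V = kp cosθ / r².
V = (8.99×10⁹)(4.18×10⁻¹⁰)·cos50° / (1.50)² = 1.074 V.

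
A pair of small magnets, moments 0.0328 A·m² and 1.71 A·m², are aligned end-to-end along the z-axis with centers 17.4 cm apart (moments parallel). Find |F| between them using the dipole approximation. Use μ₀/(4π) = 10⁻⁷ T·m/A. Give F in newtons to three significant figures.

F ≈ 3.67×10⁻⁵ N

On-axis B of dipole 1: B = (μ₀/4π)·2m₁/r³. Force on dipole 2: F = m₂·dB/dr.
dB/dr = −(μ₀/4π)·6m₁/r⁴, so |F| = (μ₀/4π)·6m₁m₂/r⁴.
F = 6(10⁻⁷)(0.0328)(1.71)/(0.174)⁴ = 3.671×10⁻⁵ N.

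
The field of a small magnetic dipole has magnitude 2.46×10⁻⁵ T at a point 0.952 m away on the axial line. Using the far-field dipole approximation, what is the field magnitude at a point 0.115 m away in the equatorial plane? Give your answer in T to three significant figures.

Dipole fields scale as 1/r³ in the far field.
The axial field is twice the equatorial field at the same r, so the geometry factor is 1/2.
B₂ = B₁ · (1/2) · (r₁/r₂)³ = 2.46×10⁻⁵ · 0.5 · (0.952/0.115)³.
(r₁/r₂)³ = (8.278)³ = 567.3.
B₂ ≈ 0.006978 T.

B ≈ 0.00698 T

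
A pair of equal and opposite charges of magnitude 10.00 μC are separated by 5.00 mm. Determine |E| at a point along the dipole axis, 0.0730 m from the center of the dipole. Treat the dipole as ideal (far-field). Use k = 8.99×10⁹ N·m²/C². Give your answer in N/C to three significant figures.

Dipole moment p = qd = (1.00×10⁻⁵ C)(0.00500 m) = 5.00×10⁻⁸ C·m.
On the dipole axis E = 2kp/r³.
E = 2·(8.99×10⁹)(5.00×10⁻⁸) / (0.0730)³ = 2.311×10⁶ N/C.

E ≈ 2.31×10⁶ N/C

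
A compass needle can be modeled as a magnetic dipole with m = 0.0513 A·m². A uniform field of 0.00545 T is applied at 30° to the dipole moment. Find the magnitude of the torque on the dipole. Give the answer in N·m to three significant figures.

τ ≈ 1.40×10⁻⁴ N·m

Torque on a magnetic dipole: τ = mB sinθ.
τ = (0.0513)(0.00545)·sin30° = 1.398×10⁻⁴ N·m.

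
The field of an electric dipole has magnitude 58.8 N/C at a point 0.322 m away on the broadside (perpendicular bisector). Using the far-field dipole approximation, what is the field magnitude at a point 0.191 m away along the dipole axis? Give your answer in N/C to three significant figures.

E ≈ 563 N/C

Dipole fields scale as 1/r³ in the far field.
The axial field is twice the equatorial field at the same r, so the geometry factor is 2/1.
E₂ = E₁ · (2/1) · (r₁/r₂)³ = 58.8 · 2 · (0.322/0.191)³.
(r₁/r₂)³ = (1.686)³ = 4.791.
E₂ ≈ 563.5 N/C.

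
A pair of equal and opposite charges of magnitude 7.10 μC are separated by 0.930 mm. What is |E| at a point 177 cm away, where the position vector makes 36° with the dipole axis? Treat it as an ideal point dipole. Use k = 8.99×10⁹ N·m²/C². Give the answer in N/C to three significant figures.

Dipole moment p = qd = (7.10×10⁻⁶ C)(9.30×10⁻⁴ m) = 6.603×10⁻⁹ C·m.
At angle θ the dipole field magnitude is E = (kp/r³)·√(1 + 3cos²θ).
kp/r³ = (8.99×10⁹)(6.603×10⁻⁹) / (1.77)³ = 10.70 N/C.
√(1 + 3cos²36°) = √(1 + 3·0.6545) = √2.9635 ≈ 1.7215.
E ≈ 10.70 × 1.721 = 18.43 N/C.

E ≈ 18.4 N/C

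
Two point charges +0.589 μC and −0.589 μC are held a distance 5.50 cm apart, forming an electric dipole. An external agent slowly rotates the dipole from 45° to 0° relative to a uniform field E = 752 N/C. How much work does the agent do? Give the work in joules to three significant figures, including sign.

Dipole moment p = qd = (5.89×10⁻⁷ C)(0.0550 m) = 3.24×10⁻⁸ C·m.
W_ext = ΔU = U(θ₂) − U(θ₁) = −pE cosθ₂ − (−pE cosθ₁) = pE(cosθ₁ − cosθ₂).
W = (3.24×10⁻⁸)(752)·(cos45° − cos0°) = (2.436×10⁻⁵)·(-0.2929) = -7.136×10⁻⁶ J.

W ≈ -7.14×10⁻⁶ J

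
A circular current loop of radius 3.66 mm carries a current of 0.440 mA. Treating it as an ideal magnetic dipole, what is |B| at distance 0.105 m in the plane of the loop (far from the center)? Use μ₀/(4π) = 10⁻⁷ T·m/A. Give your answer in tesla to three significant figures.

Magnetic moment m = IA = Iπa² = (4.40×10⁻⁴)·π·(0.00366)² = 1.852×10⁻⁸ A·m².
In the equatorial plane B = (μ₀/4π)·m/r³ (half the axial value).
B = (10⁻⁷)·(1.852×10⁻⁸) / (0.105)³ = 1.600×10⁻¹² T.

B ≈ 1.60×10⁻¹² T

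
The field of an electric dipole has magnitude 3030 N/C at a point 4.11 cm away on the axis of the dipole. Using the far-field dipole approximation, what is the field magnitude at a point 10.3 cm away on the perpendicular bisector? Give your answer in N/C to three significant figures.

Dipole fields scale as 1/r³ in the far field.
The axial field is twice the equatorial field at the same r, so the geometry factor is 1/2.
E₂ = E₁ · (1/2) · (r₁/r₂)³ = 3030 · 0.5 · (4.11/10.3)³.
(r₁/r₂)³ = (0.399)³ = 0.06354.
E₂ ≈ 96.26 N/C.

E ≈ 96.3 N/C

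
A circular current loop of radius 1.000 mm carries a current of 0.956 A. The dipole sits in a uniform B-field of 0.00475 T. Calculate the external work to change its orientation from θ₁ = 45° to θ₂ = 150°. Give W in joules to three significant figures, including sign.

W ≈ 2.24×10⁻⁸ J

Magnetic moment m = IA = Iπa² = (0.956)·π·(0.00100)² = 3.003×10⁻⁶ A·m².
W_ext = ΔU = −mB cosθ₂ + mB cosθ₁ = mB(cosθ₁ − cosθ₂).
W = (3.003×10⁻⁶)(0.00475)·(cos45° − cos150°) = (1.426×10⁻⁸)·(+1.5731) = 2.244×10⁻⁸ J.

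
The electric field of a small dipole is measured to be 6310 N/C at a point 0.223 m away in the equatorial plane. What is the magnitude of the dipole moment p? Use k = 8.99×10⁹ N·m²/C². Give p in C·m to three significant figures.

p ≈ 7.78×10⁻⁹ C·m

In the equatorial plane E = kp/r³, so p = Er³/(k).
p = (6310)·(0.223)³ / (8.99×10⁹) = 7.784×10⁻⁹ C·m.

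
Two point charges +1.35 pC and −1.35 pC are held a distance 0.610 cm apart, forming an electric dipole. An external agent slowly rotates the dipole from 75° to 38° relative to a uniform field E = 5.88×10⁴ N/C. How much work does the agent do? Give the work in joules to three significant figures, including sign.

W ≈ -2.56×10⁻¹⁰ J

Dipole moment p = qd = (1.35×10⁻¹² C)(0.00610 m) = 8.235×10⁻¹⁵ C·m.
W_ext = ΔU = U(θ₂) − U(θ₁) = −pE cosθ₂ − (−pE cosθ₁) = pE(cosθ₁ − cosθ₂).
W = (8.235×10⁻¹⁵)(5.88×10⁴)·(cos75° − cos38°) = (4.842×10⁻¹⁰)·(-0.5292) = -2.562×10⁻¹⁰ J.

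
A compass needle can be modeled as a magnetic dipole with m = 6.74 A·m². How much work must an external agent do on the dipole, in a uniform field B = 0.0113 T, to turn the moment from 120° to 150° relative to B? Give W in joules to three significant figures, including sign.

W ≈ 0.0279 J

W_ext = ΔU = −mB cosθ₂ + mB cosθ₁ = mB(cosθ₁ − cosθ₂).
W = (6.74)(0.0113)·(cos120° − cos150°) = (0.07616)·(+0.3660) = 0.02788 J.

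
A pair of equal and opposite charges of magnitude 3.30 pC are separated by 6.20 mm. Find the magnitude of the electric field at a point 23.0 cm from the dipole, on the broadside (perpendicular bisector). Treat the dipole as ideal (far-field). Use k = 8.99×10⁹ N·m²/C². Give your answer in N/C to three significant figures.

Dipole moment p = qd = (3.30×10⁻¹² C)(0.00620 m) = 2.046×10⁻¹⁴ C·m.
On the perpendicular bisector E = kp/r³ (half the axial value at the same distance).
E = (8.99×10⁹)(2.046×10⁻¹⁴) / (0.230)³ = 0.01512 N/C.

E ≈ 0.0151 N/C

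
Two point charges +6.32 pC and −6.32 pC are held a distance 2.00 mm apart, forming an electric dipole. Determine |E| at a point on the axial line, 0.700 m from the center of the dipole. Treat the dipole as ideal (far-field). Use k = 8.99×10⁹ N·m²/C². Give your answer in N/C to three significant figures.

E ≈ 6.63×10⁻⁴ N/C

Dipole moment p = qd = (6.32×10⁻¹² C)(0.00200 m) = 1.264×10⁻¹⁴ C·m.
On the dipole axis E = 2kp/r³.
E = 2·(8.99×10⁹)(1.264×10⁻¹⁴) / (0.700)³ = 6.626×10⁻⁴ N/C.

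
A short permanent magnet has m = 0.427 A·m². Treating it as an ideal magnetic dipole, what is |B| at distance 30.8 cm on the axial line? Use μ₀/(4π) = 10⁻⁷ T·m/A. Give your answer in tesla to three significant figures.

On axis B = (μ₀/4π)·2m/r³.
B = 2·(10⁻⁷)·(0.427) / (0.308)³ = 2.923×10⁻⁶ T.

B ≈ 2.92×10⁻⁶ T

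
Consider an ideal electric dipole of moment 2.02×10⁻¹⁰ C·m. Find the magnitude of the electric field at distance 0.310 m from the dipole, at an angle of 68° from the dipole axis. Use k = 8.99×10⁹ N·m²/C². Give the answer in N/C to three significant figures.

At angle θ the dipole field magnitude is E = (kp/r³)·√(1 + 3cos²θ).
kp/r³ = (8.99×10⁹)(2.02×10⁻¹⁰) / (0.310)³ = 60.96 N/C.
√(1 + 3cos²68°) = √(1 + 3·0.1403) = √1.4210 ≈ 1.1921.
E ≈ 60.96 × 1.192 = 72.66 N/C.

E ≈ 72.7 N/C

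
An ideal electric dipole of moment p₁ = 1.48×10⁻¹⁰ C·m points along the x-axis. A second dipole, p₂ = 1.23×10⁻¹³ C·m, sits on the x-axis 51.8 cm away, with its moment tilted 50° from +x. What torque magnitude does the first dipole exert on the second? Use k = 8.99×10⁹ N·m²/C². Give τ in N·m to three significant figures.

The second dipole sits on the axis of the first, so the field there is axial: E₁ = 2kp₁/r³ along +x.
E₁ = 2(8.99×10⁹)(1.48×10⁻¹⁰)/(0.518)³ = 19.15 N/C.
Torque on the second dipole: τ = p₂ E₁ sinθ.
τ = (1.23×10⁻¹³)(19.15)·sin50° = 1.804×10⁻¹² N·m.

τ ≈ 1.80×10⁻¹² N·m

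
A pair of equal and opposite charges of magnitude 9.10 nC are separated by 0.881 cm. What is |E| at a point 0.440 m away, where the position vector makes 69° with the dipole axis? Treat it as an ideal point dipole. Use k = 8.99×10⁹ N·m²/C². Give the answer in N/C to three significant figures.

E ≈ 9.96 N/C

Dipole moment p = qd = (9.10×10⁻⁹ C)(0.00881 m) = 8.017×10⁻¹¹ C·m.
At angle θ the dipole field magnitude is E = (kp/r³)·√(1 + 3cos²θ).
kp/r³ = (8.99×10⁹)(8.017×10⁻¹¹) / (0.440)³ = 8.461 N/C.
√(1 + 3cos²69°) = √(1 + 3·0.1284) = √1.3853 ≈ 1.1770.
E ≈ 8.461 × 1.177 = 9.958 N/C.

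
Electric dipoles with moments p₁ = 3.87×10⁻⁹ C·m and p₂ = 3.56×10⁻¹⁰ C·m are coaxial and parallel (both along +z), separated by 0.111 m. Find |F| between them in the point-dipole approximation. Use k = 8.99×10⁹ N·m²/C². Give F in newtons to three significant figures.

On-axis field of dipole 1 at distance r: E = 2kp₁/r³. Force on dipole 2 is F = p₂·dE/dr (gradient along axis).
dE/dr = −6kp₁/r⁴, so |F| = 6kp₁p₂/r⁴ (attractive for aligned moments).
F = 6(8.99×10⁹)(3.87×10⁻⁹)(3.56×10⁻¹⁰)/(0.111)⁴ = 4.895×10⁻⁴ N.

F ≈ 4.90×10⁻⁴ N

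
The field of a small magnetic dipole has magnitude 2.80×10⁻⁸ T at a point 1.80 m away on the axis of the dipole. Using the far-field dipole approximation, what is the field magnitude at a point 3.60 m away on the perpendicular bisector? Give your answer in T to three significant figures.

B ≈ 1.75×10⁻⁹ T

Dipole fields scale as 1/r³ in the far field.
The axial field is twice the equatorial field at the same r, so the geometry factor is 1/2.
B₂ = B₁ · (1/2) · (r₁/r₂)³ = 2.80×10⁻⁸ · 0.5 · (1.80/3.60)³.
(r₁/r₂)³ = (0.5)³ = 0.125.
B₂ ≈ 1.750×10⁻⁹ T.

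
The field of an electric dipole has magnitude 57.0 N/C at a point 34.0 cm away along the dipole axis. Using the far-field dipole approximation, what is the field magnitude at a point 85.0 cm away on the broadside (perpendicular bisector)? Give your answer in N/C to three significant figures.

Dipole fields scale as 1/r³ in the far field.
The axial field is twice the equatorial field at the same r, so the geometry factor is 1/2.
E₂ = E₁ · (1/2) · (r₁/r₂)³ = 57.0 · 0.5 · (34.0/85.0)³.
(r₁/r₂)³ = (0.4)³ = 0.064.
E₂ ≈ 1.824 N/C.

E ≈ 1.82 N/C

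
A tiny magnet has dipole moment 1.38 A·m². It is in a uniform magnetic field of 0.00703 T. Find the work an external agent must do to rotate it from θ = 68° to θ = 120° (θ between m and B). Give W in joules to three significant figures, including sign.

W_ext = ΔU = −mB cosθ₂ + mB cosθ₁ = mB(cosθ₁ − cosθ₂).
W = (1.38)(0.00703)·(cos68° − cos120°) = (0.009701)·(+0.8746) = 0.008485 J.

W ≈ 0.00848 J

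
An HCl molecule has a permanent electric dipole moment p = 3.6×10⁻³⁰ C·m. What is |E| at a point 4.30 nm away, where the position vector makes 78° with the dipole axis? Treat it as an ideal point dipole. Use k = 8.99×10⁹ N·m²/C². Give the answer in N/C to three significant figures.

At angle θ the dipole field magnitude is E = (kp/r³)·√(1 + 3cos²θ).
kp/r³ = (8.99×10⁹)(3.60×10⁻³⁰) / (4.30×10⁻⁹)³ = 4.071×10⁵ N/C.
√(1 + 3cos²78°) = √(1 + 3·0.0432) = √1.1297 ≈ 1.0629.
E ≈ 4.071×10⁵ × 1.063 = 4.326×10⁵ N/C.

E ≈ 4.33×10⁵ N/C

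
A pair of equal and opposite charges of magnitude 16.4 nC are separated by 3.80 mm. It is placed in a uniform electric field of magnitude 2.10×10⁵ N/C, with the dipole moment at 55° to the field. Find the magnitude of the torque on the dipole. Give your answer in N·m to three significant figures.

τ ≈ 1.07×10⁻⁵ N·m

Dipole moment p = qd = (1.64×10⁻⁸ C)(0.00380 m) = 6.232×10⁻¹¹ C·m.
Torque on an electric dipole: τ = pE sinθ.
τ = (6.232×10⁻¹¹)(2.10×10⁵)·sin55° = 1.072×10⁻⁵ N·m.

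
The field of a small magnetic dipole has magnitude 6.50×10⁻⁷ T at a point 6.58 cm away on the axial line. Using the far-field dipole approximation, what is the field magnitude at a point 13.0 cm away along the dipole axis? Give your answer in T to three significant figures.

Dipole fields scale as 1/r³ in the far field; the geometry is the same at both points.
B₂ = B₁ · (r₁/r₂)³ = 6.50×10⁻⁷ · (6.58/13.0)³.
(r₁/r₂)³ = (0.5062)³ = 0.1297.
B₂ ≈ 8.429×10⁻⁸ T.

B ≈ 8.43×10⁻⁸ T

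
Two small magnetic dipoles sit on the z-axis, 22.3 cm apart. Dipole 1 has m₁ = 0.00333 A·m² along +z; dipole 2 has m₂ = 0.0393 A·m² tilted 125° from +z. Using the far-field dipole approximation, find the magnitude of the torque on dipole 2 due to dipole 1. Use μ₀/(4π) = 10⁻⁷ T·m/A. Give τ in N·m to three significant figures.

τ ≈ 1.93×10⁻⁹ N·m

Dipole B is on the axis of dipole A, so B₁ there is axial: B₁ = (μ₀/4π)·2m₁/r³ along +z.
B₁ = 2(10⁻⁷)(0.00333)/(0.223)³ = 6.006×10⁻⁸ T.
τ = m₂ B₁ sinθ.
τ = (0.0393)(6.006×10⁻⁸)·sin125° = 1.933×10⁻⁹ N·m.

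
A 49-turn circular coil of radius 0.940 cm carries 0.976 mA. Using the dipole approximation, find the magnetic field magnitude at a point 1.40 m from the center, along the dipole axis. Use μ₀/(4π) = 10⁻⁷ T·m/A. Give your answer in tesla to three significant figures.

m = NIA = NIπa² = 49·(9.76×10⁻⁴)·π·(0.00940)² = 1.328×10⁻⁵ A·m².
On axis B = (μ₀/4π)·2m/r³.
B = 2·(10⁻⁷)·(1.328×10⁻⁵) / (1.40)³ = 9.679×10⁻¹³ T.

B ≈ 9.68×10⁻¹³ T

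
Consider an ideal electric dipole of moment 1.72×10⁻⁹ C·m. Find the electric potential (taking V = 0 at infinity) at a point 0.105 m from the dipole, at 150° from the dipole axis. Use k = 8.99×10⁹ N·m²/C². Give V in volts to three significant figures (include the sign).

The dipole potential is V = kp cosθ / r².
V = (8.99×10⁹)(1.72×10⁻⁹)·cos150° / (0.105)² = -1215 V.

V ≈ -1210 V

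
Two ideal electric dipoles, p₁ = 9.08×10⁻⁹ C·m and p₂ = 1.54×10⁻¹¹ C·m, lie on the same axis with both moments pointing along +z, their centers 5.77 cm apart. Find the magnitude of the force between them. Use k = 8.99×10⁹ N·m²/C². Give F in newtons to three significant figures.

F ≈ 6.80×10⁻⁴ N

On-axis field of dipole 1 at distance r: E = 2kp₁/r³. Force on dipole 2 is F = p₂·dE/dr (gradient along axis).
dE/dr = −6kp₁/r⁴, so |F| = 6kp₁p₂/r⁴ (attractive for aligned moments).
F = 6(8.99×10⁹)(9.08×10⁻⁹)(1.54×10⁻¹¹)/(0.0577)⁴ = 6.805×10⁻⁴ N.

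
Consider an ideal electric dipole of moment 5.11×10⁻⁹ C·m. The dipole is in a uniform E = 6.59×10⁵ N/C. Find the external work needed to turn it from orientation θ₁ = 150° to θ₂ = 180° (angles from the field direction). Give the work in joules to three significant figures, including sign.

W ≈ 4.51×10⁻⁴ J

W_ext = ΔU = U(θ₂) − U(θ₁) = −pE cosθ₂ − (−pE cosθ₁) = pE(cosθ₁ − cosθ₂).
W = (5.11×10⁻⁹)(6.59×10⁵)·(cos150° − cos180°) = (0.003367)·(+0.1340) = 4.512×10⁻⁴ J.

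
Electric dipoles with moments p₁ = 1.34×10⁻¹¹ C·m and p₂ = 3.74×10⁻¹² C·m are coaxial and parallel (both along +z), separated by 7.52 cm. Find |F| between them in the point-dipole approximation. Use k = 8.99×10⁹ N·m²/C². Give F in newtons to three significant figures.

On-axis field of dipole 1 at distance r: E = 2kp₁/r³. Force on dipole 2 is F = p₂·dE/dr (gradient along axis).
dE/dr = −6kp₁/r⁴, so |F| = 6kp₁p₂/r⁴ (attractive for aligned moments).
F = 6(8.99×10⁹)(1.34×10⁻¹¹)(3.74×10⁻¹²)/(0.0752)⁴ = 8.453×10⁻⁸ N.

F ≈ 8.45×10⁻⁸ N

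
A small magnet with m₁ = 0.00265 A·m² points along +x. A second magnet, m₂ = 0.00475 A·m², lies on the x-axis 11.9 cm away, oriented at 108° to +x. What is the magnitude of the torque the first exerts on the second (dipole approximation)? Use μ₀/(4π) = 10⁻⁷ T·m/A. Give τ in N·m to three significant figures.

Dipole B is on the axis of dipole A, so B₁ there is axial: B₁ = (μ₀/4π)·2m₁/r³ along +x.
B₁ = 2(10⁻⁷)(0.00265)/(0.119)³ = 3.145×10⁻⁷ T.
τ = m₂ B₁ sinθ.
τ = (0.00475)(3.145×10⁻⁷)·sin108° = 1.421×10⁻⁹ N·m.

τ ≈ 1.42×10⁻⁹ N·m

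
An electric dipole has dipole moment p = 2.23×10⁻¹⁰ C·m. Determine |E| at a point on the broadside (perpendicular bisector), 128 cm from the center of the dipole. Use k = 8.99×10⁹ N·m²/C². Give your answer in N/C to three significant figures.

E ≈ 0.956 N/C

On the perpendicular bisector E = kp/r³ (half the axial value at the same distance).
E = (8.99×10⁹)(2.23×10⁻¹⁰) / (1.28)³ = 0.9559 N/C.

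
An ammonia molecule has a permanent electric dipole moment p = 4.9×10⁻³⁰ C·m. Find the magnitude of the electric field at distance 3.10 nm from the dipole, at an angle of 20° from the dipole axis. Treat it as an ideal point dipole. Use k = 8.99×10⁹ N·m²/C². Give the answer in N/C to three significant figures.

At angle θ the dipole field magnitude is E = (kp/r³)·√(1 + 3cos²θ).
kp/r³ = (8.99×10⁹)(4.90×10⁻³⁰) / (3.10×10⁻⁹)³ = 1.479×10⁶ N/C.
√(1 + 3cos²20°) = √(1 + 3·0.8830) = √3.6491 ≈ 1.9103.
E ≈ 1.479×10⁶ × 1.910 = 2.825×10⁶ N/C.

E ≈ 2.82×10⁶ N/C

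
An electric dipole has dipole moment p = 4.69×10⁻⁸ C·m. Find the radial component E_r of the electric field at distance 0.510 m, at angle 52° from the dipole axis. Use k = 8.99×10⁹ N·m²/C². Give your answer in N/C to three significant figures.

E_r ≈ 3910 N/C

For a dipole, E_r = (2kp cosθ)/r³.
kp/r³ = (8.99×10⁹)(4.69×10⁻⁸)/(0.510)³ = 3178 N/C.
E_r = 2·3178·cos52° = 3914 N/C.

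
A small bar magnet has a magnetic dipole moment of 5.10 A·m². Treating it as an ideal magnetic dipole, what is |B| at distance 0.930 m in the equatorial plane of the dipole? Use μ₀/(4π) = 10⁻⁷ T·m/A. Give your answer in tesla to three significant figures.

In the equatorial plane B = (μ₀/4π)·m/r³ (half the axial value).
B = (10⁻⁷)·(5.10) / (0.930)³ = 6.340×10⁻⁷ T.

B ≈ 6.34×10⁻⁷ T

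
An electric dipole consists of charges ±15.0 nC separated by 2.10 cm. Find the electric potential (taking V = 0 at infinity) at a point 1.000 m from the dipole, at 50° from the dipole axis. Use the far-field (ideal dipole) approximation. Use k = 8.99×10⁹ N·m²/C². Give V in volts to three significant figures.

V ≈ 1.82 V

Dipole moment p = qd = (1.50×10⁻⁸ C)(0.0210 m) = 3.15×10⁻¹⁰ C·m.
The dipole potential is V = kp cosθ / r².
V = (8.99×10⁹)(3.15×10⁻¹⁰)·cos50° / (1.00)² = 1.820 V.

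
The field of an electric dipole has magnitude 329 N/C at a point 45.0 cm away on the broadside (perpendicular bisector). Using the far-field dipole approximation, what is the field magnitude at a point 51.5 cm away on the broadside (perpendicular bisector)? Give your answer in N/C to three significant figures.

E ≈ 219 N/C

Dipole fields scale as 1/r³ in the far field; the geometry is the same at both points.
E₂ = E₁ · (r₁/r₂)³ = 329 · (45.0/51.5)³.
(r₁/r₂)³ = (0.8738)³ = 0.6671.
E₂ ≈ 219.5 N/C.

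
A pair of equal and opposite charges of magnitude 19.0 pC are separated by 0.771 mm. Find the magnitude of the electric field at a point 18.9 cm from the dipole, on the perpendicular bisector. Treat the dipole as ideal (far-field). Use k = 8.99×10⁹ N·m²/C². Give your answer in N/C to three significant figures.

Dipole moment p = qd = (1.90×10⁻¹¹ C)(7.71×10⁻⁴ m) = 1.465×10⁻¹⁴ C·m.
In the equatorial plane E = kp/r³.
E = (8.99×10⁹)(1.465×10⁻¹⁴) / (0.189)³ = 0.01951 N/C.

E ≈ 0.0195 N/C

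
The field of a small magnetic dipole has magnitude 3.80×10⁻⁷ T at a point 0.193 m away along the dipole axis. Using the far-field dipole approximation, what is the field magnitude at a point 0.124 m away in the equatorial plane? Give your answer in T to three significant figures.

Dipole fields scale as 1/r³ in the far field.
The axial field is twice the equatorial field at the same r, so the geometry factor is 1/2.
B₂ = B₁ · (1/2) · (r₁/r₂)³ = 3.80×10⁻⁷ · 0.5 · (0.193/0.124)³.
(r₁/r₂)³ = (1.556)³ = 3.771.
B₂ ≈ 7.164×10⁻⁷ T.

B ≈ 7.16×10⁻⁷ T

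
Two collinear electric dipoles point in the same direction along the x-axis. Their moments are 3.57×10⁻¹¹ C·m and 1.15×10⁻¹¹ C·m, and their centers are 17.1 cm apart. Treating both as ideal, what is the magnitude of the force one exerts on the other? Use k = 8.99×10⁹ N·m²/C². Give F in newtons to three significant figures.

F ≈ 2.59×10⁻⁸ N

On-axis field of dipole 1 at distance r: E = 2kp₁/r³. Force on dipole 2 is F = p₂·dE/dr (gradient along axis).
dE/dr = −6kp₁/r⁴, so |F| = 6kp₁p₂/r⁴ (attractive for aligned moments).
F = 6(8.99×10⁹)(3.57×10⁻¹¹)(1.15×10⁻¹¹)/(0.171)⁴ = 2.590×10⁻⁸ N.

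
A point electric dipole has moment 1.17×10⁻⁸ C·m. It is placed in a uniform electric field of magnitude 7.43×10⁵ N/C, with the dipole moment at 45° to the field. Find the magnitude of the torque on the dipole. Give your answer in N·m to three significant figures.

τ ≈ 0.00615 N·m

Torque on an electric dipole: τ = pE sinθ.
τ = (1.17×10⁻⁸)(7.43×10⁵)·sin45° = 0.006147 N·m.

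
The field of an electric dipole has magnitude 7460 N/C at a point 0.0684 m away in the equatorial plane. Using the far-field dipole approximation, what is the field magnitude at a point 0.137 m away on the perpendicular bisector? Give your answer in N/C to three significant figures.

Dipole fields scale as 1/r³ in the far field; the geometry is the same at both points.
E₂ = E₁ · (r₁/r₂)³ = 7460 · (0.0684/0.137)³.
(r₁/r₂)³ = (0.4993)³ = 0.1245.
E₂ ≈ 928.4 N/C.

E ≈ 928 N/C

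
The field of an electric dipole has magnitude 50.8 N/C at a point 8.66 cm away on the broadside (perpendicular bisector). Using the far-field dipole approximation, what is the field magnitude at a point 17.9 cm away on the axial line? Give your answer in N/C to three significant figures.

Dipole fields scale as 1/r³ in the far field.
The axial field is twice the equatorial field at the same r, so the geometry factor is 2/1.
E₂ = E₁ · (2/1) · (r₁/r₂)³ = 50.8 · 2 · (8.66/17.9)³.
(r₁/r₂)³ = (0.4838)³ = 0.1132.
E₂ ≈ 11.51 N/C.

E ≈ 11.5 N/C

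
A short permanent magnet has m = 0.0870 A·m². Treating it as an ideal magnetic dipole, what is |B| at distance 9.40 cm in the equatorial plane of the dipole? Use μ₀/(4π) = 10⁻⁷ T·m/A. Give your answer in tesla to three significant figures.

B ≈ 1.05×10⁻⁵ T

In the equatorial plane B = (μ₀/4π)·m/r³ (half the axial value).
B = (10⁻⁷)·(0.0870) / (0.0940)³ = 1.047×10⁻⁵ T.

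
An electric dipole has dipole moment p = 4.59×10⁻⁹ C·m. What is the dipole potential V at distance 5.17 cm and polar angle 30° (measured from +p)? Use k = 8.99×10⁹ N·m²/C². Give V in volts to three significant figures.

V ≈ 1.34×10⁴ V

The dipole potential is V = kp cosθ / r².
V = (8.99×10⁹)(4.59×10⁻⁹)·cos30° / (0.0517)² = 1.337×10⁴ V.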